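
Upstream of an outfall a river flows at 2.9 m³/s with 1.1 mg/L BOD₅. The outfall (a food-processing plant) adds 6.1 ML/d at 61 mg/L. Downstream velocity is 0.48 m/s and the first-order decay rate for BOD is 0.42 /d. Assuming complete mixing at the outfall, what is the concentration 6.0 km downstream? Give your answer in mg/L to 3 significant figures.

6.1 ML/d = 0.0706 m³/s.
After complete mixing, C₀ = (0.0706·61 + 2.9·1.1) / 2.971 = 2.524 mg/L.
Travel time t = 6000 m / 0.48 m/s = 1.25e+04 s = 0.1447 d.
C = 2.524·exp(−0.42·0.1447) = 2.524·0.941 = 2.375 mg/L.

2.37 mg/L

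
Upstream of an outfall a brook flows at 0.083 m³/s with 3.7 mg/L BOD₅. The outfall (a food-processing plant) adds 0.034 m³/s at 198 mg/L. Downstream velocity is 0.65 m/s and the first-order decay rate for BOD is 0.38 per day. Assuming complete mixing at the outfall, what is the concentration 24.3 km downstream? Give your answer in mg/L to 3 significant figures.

After complete mixing, C₀ = (0.034·198 + 0.083·3.7) / 0.117 = 60.16 mg/L.
Travel time t = 2.43e+04 m / 0.65 m/s = 3.738e+04 s = 0.4327 d.
C = 60.16·exp(−0.38·0.4327) = 60.16·0.8484 = 51.04 mg/L.

51.0 mg/L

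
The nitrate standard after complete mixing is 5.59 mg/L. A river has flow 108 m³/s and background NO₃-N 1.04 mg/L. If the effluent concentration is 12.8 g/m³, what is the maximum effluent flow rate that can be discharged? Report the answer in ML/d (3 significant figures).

5890 ML/d

Mass balance at complete mixing: C_std·(Q_w + Q_r) = Q_w·C_e + Q_r·C_b.
Rearranging, Q_w = Q_r·(C_std − C_b)/(C_e − C_std) = 108·(5.59 − 1.04) / (12.8 − 5.59) = 68.16 m³/s.
= 5889 ML/d.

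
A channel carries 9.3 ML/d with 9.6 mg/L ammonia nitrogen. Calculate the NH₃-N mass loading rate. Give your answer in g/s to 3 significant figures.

9.3 ML/d = 0.1076 m³/s.
Mass flux = Q·C = 0.1076 m³/s × 9.6 g/m³ = 1.033 g/s.

1.03 g/s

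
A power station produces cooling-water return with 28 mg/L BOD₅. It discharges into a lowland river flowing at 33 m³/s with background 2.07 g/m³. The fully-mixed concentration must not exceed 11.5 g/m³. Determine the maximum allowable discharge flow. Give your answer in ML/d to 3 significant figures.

1630 ML/d

Mass balance at complete mixing: C_std·(Q_w + Q_r) = Q_w·C_e + Q_r·C_b.
Rearranging, Q_w = Q_r·(C_std − C_b)/(C_e − C_std) = 33·(11.5 − 2.07) / (28 − 11.5) = 18.86 m³/s.
= 1630 ML/d.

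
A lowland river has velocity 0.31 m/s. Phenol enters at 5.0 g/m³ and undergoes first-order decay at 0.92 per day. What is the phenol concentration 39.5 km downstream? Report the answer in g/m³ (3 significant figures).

1.29 g/m³

Travel time t = 39.5 km / 0.31 m/s = 3.95e+04/0.31 = 1.274e+05 s = 1.475 d.
First-order decay: C = 5.0·exp(−0.92·1.475) = 5.0·0.2575 = 1.287 g/m³.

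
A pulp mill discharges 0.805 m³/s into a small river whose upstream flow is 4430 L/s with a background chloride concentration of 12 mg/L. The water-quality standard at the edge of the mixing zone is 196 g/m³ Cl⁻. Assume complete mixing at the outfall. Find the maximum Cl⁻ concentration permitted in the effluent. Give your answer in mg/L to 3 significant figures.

4430 L/s = 4.43 m³/s.
Mass balance: 196·5.235 = 0.805·Cₑ + 4.43·12.
Cₑ = (1026 − 53.16) / 0.805 = 1209 mg/L.

1210 mg/L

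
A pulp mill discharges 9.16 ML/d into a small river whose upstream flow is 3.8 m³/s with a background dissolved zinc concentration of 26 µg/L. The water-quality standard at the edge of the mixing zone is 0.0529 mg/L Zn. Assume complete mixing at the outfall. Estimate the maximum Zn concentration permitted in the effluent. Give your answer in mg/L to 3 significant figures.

9.16 ML/d = 0.106 m³/s.
26 µg/L = 0.026 mg/L.
Mass balance: 0.0529·3.906 = 0.106·Cₑ + 3.8·0.026.
Cₑ = (0.2066 − 0.0988) / 0.106 = 1.017 mg/L.

1.02 mg/L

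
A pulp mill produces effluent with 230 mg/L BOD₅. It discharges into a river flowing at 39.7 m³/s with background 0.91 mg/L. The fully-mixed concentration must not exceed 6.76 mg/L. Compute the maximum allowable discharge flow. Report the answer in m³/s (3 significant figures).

Mass balance at complete mixing: C_std·(Q_w + Q_r) = Q_w·C_e + Q_r·C_b.
Rearranging, Q_w = Q_r·(C_std − C_b)/(C_e − C_std) = 39.7·(6.76 − 0.91) / (230 − 6.76) = 1.04 m³/s.

1.04 m³/s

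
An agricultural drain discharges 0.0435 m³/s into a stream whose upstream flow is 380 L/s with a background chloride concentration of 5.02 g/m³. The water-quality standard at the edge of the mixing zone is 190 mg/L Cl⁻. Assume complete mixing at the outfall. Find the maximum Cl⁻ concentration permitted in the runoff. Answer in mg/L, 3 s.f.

1810 mg/L

380 L/s = 0.38 m³/s.
Mass balance: 190·0.4235 = 0.0435·Cₑ + 0.38·5.02.
Cₑ = (80.47 − 1.908) / 0.0435 = 1806 mg/L.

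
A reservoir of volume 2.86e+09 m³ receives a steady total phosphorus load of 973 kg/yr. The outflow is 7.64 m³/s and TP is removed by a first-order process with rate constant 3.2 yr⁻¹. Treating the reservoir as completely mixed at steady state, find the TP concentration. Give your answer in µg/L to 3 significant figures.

Outflow Q = 7.64 m³/s × 3.156e+07 s/yr = 2.411e+08 m³/yr.
Steady-state CSTR mass balance: W = Q·C + k·V·C, so C = W/(Q + kV).
Q + kV = 2.411e+08 + 3.2·2.86e+09 = 9.393e+09 m³/yr.
C = 973/9.393e+09 = 1.036e-07 kg/m³ = 0.0001036 mg/L = 0.1036 µg/L.

0.104 µg/L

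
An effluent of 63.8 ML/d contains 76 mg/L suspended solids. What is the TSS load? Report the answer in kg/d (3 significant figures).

63.8 ML/d = 0.7384 m³/s.
Mass flux = Q·C = 0.7384 m³/s × 76 g/m³ = 56.12 g/s.
= 56.12 g/s × 86.4 = 4849 kg/d.

4850 kg/d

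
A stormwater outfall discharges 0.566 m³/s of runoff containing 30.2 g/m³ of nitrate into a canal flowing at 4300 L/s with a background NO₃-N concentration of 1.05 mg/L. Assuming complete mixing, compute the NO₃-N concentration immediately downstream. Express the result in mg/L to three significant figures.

4.44 mg/L

4300 L/s = 4.3 m³/s.
By mass balance at complete mixing, C = (0.566·30.2 + 4.3·1.05) / (0.566 + 4.3) = 21.61/4.866 = 4.441 mg/L.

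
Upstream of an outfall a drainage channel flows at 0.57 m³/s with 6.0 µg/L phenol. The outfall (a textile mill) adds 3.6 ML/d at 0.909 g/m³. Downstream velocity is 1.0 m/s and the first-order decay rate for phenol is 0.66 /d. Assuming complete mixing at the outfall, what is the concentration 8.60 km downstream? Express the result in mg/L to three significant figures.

0.0632 mg/L

3.6 ML/d = 0.04167 m³/s.
6.0 µg/L = 0.006 mg/L.
After complete mixing, C₀ = (0.04167·0.909 + 0.57·0.006) / 0.6117 = 0.06751 mg/L.
Travel time t = 8600 m / 1.0 m/s = 8600 s = 0.09954 d.
C = 0.06751·exp(−0.66·0.09954) = 0.06751·0.9364 = 0.06322 mg/L.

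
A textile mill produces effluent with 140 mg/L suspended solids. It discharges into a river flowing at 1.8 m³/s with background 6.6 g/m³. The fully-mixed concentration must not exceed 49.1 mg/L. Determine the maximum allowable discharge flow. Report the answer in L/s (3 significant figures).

Mass balance at complete mixing: C_std·(Q_w + Q_r) = Q_w·C_e + Q_r·C_b.
Rearranging, Q_w = Q_r·(C_std − C_b)/(C_e − C_std) = 1.8·(49.1 − 6.6) / (140 − 49.1) = 0.8416 m³/s.
= 841.6 L/s.

842 L/s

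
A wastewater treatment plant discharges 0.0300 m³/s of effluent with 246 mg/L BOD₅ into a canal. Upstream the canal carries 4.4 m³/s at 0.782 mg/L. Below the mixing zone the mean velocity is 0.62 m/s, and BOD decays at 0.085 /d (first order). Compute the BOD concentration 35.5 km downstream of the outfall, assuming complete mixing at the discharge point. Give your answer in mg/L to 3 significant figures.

After complete mixing, C₀ = (0.03·246 + 4.4·0.782) / 4.43 = 2.443 mg/L.
Travel time t = 3.55e+04 m / 0.62 m/s = 5.726e+04 s = 0.6627 d.
C = 2.443·exp(−0.085·0.6627) = 2.443·0.9452 = 2.309 mg/L.

2.31 mg/L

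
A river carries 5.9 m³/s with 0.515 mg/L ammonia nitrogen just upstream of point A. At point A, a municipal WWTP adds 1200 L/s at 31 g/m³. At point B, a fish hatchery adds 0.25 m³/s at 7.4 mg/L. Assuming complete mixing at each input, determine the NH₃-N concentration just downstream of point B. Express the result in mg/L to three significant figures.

5.73 mg/L

1200 L/s = 1.2 m³/s.
After input A: C = (5.9·0.515 + 1.2·31) / 7.1 = 5.667 mg/L.
After input B: C = (7.1·5.667 + 0.25·7.4) / 7.35 = 5.726 mg/L.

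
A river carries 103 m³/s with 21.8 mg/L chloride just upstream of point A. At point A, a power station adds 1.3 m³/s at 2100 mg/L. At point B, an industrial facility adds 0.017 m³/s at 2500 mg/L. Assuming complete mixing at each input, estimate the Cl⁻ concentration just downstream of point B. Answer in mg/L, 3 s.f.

After input A: C = (103·21.8 + 1.3·2100) / 104.3 = 47.7 mg/L.
After input B: C = (104.3·47.7 + 0.017·2500) / 104.3 = 48.1 mg/L.

48.1 mg/L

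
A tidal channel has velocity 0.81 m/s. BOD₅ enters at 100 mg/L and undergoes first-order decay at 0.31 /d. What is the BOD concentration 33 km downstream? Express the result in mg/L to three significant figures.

86.4 mg/L

Travel time t = 33 km / 0.81 m/s = 3.3e+04/0.81 = 4.074e+04 s = 0.4715 d.
First-order decay: C = 100·exp(−0.31·0.4715) = 100·0.864 = 86.4 mg/L.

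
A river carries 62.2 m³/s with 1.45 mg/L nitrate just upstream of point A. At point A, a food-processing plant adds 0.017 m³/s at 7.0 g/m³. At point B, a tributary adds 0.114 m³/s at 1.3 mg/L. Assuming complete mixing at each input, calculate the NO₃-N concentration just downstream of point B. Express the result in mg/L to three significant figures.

1.45 mg/L

After input A: C = (62.2·1.45 + 0.017·7) / 62.22 = 1.452 mg/L.
After input B: C = (62.22·1.452 + 0.114·1.3) / 62.33 = 1.451 mg/L.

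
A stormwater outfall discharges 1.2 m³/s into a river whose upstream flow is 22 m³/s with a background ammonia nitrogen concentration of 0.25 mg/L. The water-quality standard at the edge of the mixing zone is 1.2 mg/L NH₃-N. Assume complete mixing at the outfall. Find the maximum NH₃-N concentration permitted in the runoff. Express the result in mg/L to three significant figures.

Mass balance: 1.2·23.2 = 1.2·Cₑ + 22·0.25.
Cₑ = (27.84 − 5.5) / 1.2 = 18.62 mg/L.

18.6 mg/L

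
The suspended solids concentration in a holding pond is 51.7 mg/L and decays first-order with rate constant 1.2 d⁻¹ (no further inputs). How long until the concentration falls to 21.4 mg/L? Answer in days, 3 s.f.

t = ln(C₀/C)/k = ln(51.7/21.4)/1.2 = 0.8821/1.2 = 0.7351 d.

0.735 d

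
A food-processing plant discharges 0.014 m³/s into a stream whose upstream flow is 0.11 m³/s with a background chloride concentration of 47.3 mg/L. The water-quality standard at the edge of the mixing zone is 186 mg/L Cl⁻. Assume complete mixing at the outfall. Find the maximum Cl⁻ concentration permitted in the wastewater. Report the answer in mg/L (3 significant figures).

1280 mg/L

Mass balance: 186·0.124 = 0.014·Cₑ + 0.11·47.3.
Cₑ = (23.06 − 5.203) / 0.014 = 1276 mg/L.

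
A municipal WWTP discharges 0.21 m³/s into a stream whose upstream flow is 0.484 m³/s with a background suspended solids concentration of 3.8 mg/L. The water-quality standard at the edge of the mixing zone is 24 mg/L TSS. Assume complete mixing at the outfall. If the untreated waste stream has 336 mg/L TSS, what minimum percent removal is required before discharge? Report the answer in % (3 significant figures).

79.0 %

Mass balance: 24·0.694 = 0.21·Cₑ + 0.484·3.8.
Cₑ = (16.66 − 1.839) / 0.21 = 70.56 mg/L.
Required removal = 1 − 70.56/336 = 79 %.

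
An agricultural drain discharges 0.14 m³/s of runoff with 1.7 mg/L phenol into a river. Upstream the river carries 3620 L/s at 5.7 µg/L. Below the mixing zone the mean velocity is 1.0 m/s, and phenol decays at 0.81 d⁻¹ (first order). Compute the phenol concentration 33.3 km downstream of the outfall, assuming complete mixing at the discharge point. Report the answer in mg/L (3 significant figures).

3620 L/s = 3.62 m³/s.
5.7 µg/L = 0.0057 mg/L.
After complete mixing, C₀ = (0.14·1.7 + 3.62·0.0057) / 3.76 = 0.06879 mg/L.
Travel time t = 3.33e+04 m / 1.0 m/s = 3.33e+04 s = 0.3854 d.
C = 0.06879·exp(−0.81·0.3854) = 0.06879·0.7318 = 0.05034 mg/L.

0.0503 mg/L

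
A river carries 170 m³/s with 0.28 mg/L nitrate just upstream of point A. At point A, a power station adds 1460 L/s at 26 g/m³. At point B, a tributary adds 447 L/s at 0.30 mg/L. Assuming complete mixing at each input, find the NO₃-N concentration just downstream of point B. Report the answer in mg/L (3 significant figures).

1460 L/s = 1.46 m³/s.
After input A: C = (170·0.28 + 1.46·26) / 171.5 = 0.499 mg/L.
447 L/s = 0.447 m³/s.
After input B: C = (171.5·0.499 + 0.447·0.3) / 171.9 = 0.4985 mg/L.

0.498 mg/L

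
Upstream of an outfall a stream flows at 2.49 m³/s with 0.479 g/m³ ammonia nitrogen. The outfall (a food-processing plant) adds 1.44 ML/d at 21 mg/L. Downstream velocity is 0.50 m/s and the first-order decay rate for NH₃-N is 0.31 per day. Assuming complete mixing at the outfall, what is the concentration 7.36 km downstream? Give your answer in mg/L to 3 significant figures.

1.44 ML/d = 0.01667 m³/s.
After complete mixing, C₀ = (0.01667·21 + 2.49·0.479) / 2.507 = 0.6154 mg/L.
Travel time t = 7360 m / 0.50 m/s = 1.472e+04 s = 0.1704 d.
C = 0.6154·exp(−0.31·0.1704) = 0.6154·0.9486 = 0.5838 mg/L.

0.584 mg/L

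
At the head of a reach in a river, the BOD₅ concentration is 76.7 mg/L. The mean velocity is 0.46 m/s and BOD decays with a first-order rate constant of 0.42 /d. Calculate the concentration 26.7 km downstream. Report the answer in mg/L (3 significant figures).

57.8 mg/L

Travel time t = 26.7 km / 0.46 m/s = 2.67e+04/0.46 = 5.804e+04 s = 0.6718 d.
First-order decay: C = 76.7·exp(−0.42·0.6718) = 76.7·0.7542 = 57.84 mg/L.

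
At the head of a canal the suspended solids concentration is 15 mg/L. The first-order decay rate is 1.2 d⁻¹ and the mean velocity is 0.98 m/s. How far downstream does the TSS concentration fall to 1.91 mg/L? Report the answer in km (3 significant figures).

145 km

From C = C₀·e^(−kt), t = ln(C₀/C)/k = ln(15/1.91)/1.2 = 2.061/1.2 = 1.717 d.
Distance = v·t = 0.98 m/s × 1.484e+05 s = 1.454e+05 m = 145.4 km.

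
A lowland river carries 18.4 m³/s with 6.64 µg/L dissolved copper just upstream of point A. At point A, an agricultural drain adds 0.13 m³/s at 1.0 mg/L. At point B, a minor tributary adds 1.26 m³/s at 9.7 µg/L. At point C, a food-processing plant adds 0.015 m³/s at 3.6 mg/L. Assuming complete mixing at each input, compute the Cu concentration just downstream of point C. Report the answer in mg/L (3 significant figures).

6.64 µg/L = 0.00664 mg/L.
After input A: C = (18.4·0.00664 + 0.13·1) / 18.53 = 0.01361 mg/L.
9.7 µg/L = 0.0097 mg/L.
After input B: C = (18.53·0.01361 + 1.26·0.0097) / 19.79 = 0.01336 mg/L.
After input C: C = (19.79·0.01336 + 0.015·3.6) / 19.8 = 0.01608 mg/L.

0.0161 mg/L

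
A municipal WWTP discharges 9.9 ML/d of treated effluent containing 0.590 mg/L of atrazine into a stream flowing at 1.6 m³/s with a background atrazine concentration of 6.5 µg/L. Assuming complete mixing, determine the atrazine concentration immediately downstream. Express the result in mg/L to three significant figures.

9.9 ML/d = 0.1146 m³/s.
6.5 µg/L = 0.0065 mg/L.
Conservation of mass across the mixing zone: C = (0.1146·0.59 + 1.6·0.0065) / (0.1146 + 1.6) = 0.078/1.715 = 0.04549 mg/L.

0.0455 mg/L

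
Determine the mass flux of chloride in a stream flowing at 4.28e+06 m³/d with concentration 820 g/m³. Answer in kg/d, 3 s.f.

3.51e+06 kg/d

4.28e+06 m³/d = 49.54 m³/s.
Mass flux = Q·C = 49.54 m³/s × 820 g/m³ = 4.062e+04 g/s.
= 4.062e+04 g/s × 86.4 = 3.51e+06 kg/d.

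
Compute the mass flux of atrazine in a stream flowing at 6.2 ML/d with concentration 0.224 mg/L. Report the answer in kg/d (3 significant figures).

6.2 ML/d = 0.07176 m³/s.
Mass flux = Q·C = 0.07176 m³/s × 0.224 g/m³ = 0.01607 g/s.
= 0.01607 g/s × 86.4 = 1.389 kg/d.

1.39 kg/d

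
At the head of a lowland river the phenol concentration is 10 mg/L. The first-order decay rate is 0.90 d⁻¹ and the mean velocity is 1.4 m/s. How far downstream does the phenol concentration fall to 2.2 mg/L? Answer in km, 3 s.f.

From C = C₀·e^(−kt), t = ln(C₀/C)/k = ln(10/2.2)/0.90 = 1.514/0.90 = 1.682 d.
Distance = v·t = 1.4 m/s × 1.454e+05 s = 2.035e+05 m = 203.5 km.

203 km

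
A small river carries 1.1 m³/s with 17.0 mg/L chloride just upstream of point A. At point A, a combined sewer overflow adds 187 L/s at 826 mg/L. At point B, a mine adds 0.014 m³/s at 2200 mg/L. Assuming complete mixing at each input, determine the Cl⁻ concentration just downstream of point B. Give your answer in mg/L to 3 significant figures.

157 mg/L

187 L/s = 0.187 m³/s.
After input A: C = (1.1·17 + 0.187·826) / 1.287 = 134.5 mg/L.
After input B: C = (1.287·134.5 + 0.014·2200) / 1.301 = 156.8 mg/L.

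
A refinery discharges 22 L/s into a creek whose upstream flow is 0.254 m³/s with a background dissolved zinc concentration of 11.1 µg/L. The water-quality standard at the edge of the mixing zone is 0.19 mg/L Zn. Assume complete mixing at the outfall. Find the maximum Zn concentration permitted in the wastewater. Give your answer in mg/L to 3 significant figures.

22 L/s = 0.022 m³/s.
11.1 µg/L = 0.0111 mg/L.
Mass balance: 0.19·0.276 = 0.022·Cₑ + 0.254·0.0111.
Cₑ = (0.05244 − 0.002819) / 0.022 = 2.255 mg/L.

2.26 mg/L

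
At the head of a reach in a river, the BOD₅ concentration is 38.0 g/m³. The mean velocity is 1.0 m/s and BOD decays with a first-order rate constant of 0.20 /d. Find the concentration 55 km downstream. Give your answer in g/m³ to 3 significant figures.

33.5 g/m³

Travel time t = 55 km / 1.0 m/s = 5.5e+04/1.0 = 5.5e+04 s = 0.6366 d.
First-order decay: C = 38.0·exp(−0.20·0.6366) = 38.0·0.8805 = 33.46 g/m³.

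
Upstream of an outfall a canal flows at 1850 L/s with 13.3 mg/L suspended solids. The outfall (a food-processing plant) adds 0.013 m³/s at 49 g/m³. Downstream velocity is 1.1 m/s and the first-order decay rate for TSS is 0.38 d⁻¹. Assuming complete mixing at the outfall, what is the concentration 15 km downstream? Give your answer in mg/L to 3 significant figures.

12.8 mg/L

1850 L/s = 1.85 m³/s.
After complete mixing, C₀ = (0.013·49 + 1.85·13.3) / 1.863 = 13.55 mg/L.
Travel time t = 1.5e+04 m / 1.1 m/s = 1.364e+04 s = 0.1578 d.
C = 13.55·exp(−0.38·0.1578) = 13.55·0.9418 = 12.76 mg/L.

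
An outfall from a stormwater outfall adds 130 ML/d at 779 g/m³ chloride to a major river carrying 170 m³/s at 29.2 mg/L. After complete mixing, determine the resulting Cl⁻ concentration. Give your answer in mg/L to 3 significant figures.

35.8 mg/L

130 ML/d = 1.505 m³/s.
Flow-weighted mixing gives C = (1.505·779 + 170·29.2) / (1.505 + 170) = 6136/171.5 = 35.78 mg/L.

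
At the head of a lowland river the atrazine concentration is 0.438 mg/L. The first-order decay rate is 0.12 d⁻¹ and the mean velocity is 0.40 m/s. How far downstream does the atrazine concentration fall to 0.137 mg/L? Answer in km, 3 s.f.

From C = C₀·e^(−kt), t = ln(C₀/C)/k = ln(0.438/0.137)/0.12 = 1.162/0.12 = 9.685 d.
Distance = v·t = 0.40 m/s × 8.368e+05 s = 3.347e+05 m = 334.7 km.

335 km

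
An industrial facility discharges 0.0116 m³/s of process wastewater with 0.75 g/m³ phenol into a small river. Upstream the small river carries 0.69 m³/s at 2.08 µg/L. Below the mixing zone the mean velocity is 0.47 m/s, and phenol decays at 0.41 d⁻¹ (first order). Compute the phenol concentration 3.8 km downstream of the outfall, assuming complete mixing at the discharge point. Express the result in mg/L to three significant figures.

2.08 µg/L = 0.00208 mg/L.
After complete mixing, C₀ = (0.0116·0.75 + 0.69·0.00208) / 0.7016 = 0.01445 mg/L.
Travel time t = 3800 m / 0.47 m/s = 8085 s = 0.09358 d.
C = 0.01445·exp(−0.41·0.09358) = 0.01445·0.9624 = 0.0139 mg/L.

0.0139 mg/L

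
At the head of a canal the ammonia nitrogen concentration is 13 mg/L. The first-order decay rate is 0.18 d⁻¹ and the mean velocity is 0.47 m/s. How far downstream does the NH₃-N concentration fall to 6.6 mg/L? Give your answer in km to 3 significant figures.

153 km

From C = C₀·e^(−kt), t = ln(C₀/C)/k = ln(13/6.6)/0.18 = 0.6779/0.18 = 3.766 d.
Distance = v·t = 0.47 m/s × 3.254e+05 s = 1.529e+05 m = 152.9 km.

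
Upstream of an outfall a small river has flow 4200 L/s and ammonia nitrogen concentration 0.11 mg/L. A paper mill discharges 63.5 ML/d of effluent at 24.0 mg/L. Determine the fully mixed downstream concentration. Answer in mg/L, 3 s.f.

63.5 ML/d = 0.735 m³/s.
4200 L/s = 4.2 m³/s.
Flow-weighted mixing gives C = (0.735·24 + 4.2·0.11) / (0.735 + 4.2) = 18.1/4.935 = 3.668 mg/L.

3.67 mg/L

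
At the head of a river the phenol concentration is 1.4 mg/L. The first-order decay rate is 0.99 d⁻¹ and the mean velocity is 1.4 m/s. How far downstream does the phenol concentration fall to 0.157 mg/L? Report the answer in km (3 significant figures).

267 km

From C = C₀·e^(−kt), t = ln(C₀/C)/k = ln(1.4/0.157)/0.99 = 2.188/0.99 = 2.21 d.
Distance = v·t = 1.4 m/s × 1.91e+05 s = 2.673e+05 m = 267.3 km.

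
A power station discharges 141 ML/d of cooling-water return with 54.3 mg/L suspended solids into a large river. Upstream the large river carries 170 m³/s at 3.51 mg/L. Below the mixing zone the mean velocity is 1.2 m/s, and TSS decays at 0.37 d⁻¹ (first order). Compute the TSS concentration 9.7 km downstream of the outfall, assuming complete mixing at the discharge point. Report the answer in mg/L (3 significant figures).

141 ML/d = 1.632 m³/s.
After complete mixing, C₀ = (1.632·54.3 + 170·3.51) / 171.6 = 3.993 mg/L.
Travel time t = 9700 m / 1.2 m/s = 8083 s = 0.09356 d.
C = 3.993·exp(−0.37·0.09356) = 3.993·0.966 = 3.857 mg/L.

3.86 mg/L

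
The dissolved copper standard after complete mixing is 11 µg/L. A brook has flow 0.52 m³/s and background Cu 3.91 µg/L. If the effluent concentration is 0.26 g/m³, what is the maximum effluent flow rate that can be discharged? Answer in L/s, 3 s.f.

3.91 µg/L = 0.00391 mg/L.
11 µg/L = 0.011 mg/L.
Mass balance at complete mixing: C_std·(Q_w + Q_r) = Q_w·C_e + Q_r·C_b.
Rearranging, Q_w = Q_r·(C_std − C_b)/(C_e − C_std) = 0.52·(0.011 − 0.00391) / (0.26 − 0.011) = 0.01481 m³/s.
= 14.81 L/s.

14.8 L/s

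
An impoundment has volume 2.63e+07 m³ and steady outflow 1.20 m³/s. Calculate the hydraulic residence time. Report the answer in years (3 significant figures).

0.694 yr

Q = 1.20 m³/s × 3.156e+07 s/yr = 3.787e+07 m³/yr.
Hydraulic residence time τ = V/Q = 2.63e+07/3.787e+07 = 0.6945 yr.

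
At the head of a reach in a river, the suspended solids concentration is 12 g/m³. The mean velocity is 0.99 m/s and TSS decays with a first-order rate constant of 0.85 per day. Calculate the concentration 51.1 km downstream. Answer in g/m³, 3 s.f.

Travel time t = 51.1 km / 0.99 m/s = 5.11e+04/0.99 = 5.162e+04 s = 0.5974 d.
First-order decay: C = 12·exp(−0.85·0.5974) = 12·0.6018 = 7.222 g/m³.

7.22 g/m³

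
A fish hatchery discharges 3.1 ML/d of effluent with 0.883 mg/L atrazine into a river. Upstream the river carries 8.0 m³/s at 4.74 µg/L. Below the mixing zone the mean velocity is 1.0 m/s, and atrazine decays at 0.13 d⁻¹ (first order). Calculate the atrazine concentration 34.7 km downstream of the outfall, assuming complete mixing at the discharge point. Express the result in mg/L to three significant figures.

0.00822 mg/L

3.1 ML/d = 0.03588 m³/s.
4.74 µg/L = 0.00474 mg/L.
After complete mixing, C₀ = (0.03588·0.883 + 8·0.00474) / 8.036 = 0.008661 mg/L.
Travel time t = 3.47e+04 m / 1.0 m/s = 3.47e+04 s = 0.4016 d.
C = 0.008661·exp(−0.13·0.4016) = 0.008661·0.9491 = 0.008221 mg/L.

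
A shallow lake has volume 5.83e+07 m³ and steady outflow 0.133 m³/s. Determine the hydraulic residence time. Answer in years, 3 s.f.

13.9 yr

Q = 0.133 m³/s × 3.156e+07 s/yr = 4.197e+06 m³/yr.
Hydraulic residence time τ = V/Q = 5.83e+07/4.197e+06 = 13.89 yr.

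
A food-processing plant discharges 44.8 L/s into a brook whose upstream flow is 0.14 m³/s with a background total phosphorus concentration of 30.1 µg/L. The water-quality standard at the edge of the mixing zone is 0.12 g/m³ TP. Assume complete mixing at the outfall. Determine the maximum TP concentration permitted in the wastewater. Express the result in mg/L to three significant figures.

0.401 mg/L

44.8 L/s = 0.0448 m³/s.
30.1 µg/L = 0.0301 mg/L.
Mass balance: 0.12·0.1848 = 0.0448·Cₑ + 0.14·0.0301.
Cₑ = (0.02218 − 0.004214) / 0.0448 = 0.4009 mg/L.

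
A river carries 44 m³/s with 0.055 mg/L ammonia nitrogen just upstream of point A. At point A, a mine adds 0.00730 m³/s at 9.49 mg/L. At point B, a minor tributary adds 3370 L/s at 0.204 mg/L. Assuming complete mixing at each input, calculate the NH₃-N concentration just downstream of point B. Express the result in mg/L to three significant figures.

After input A: C = (44·0.055 + 0.0073·9.49) / 44.01 = 0.05657 mg/L.
3370 L/s = 3.37 m³/s.
After input B: C = (44.01·0.05657 + 3.37·0.204) / 47.38 = 0.06705 mg/L.

0.0671 mg/L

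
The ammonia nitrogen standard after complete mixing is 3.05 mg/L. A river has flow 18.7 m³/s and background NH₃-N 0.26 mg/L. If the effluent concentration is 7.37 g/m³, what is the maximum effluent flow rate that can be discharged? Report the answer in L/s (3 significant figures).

Mass balance at complete mixing: C_std·(Q_w + Q_r) = Q_w·C_e + Q_r·C_b.
Rearranging, Q_w = Q_r·(C_std − C_b)/(C_e − C_std) = 18.7·(3.05 − 0.26) / (7.37 − 3.05) = 12.08 m³/s.
= 1.208e+04 L/s.

12100 L/s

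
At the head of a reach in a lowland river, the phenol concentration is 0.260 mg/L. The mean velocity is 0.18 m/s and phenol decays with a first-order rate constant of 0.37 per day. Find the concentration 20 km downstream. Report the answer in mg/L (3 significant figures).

0.162 mg/L

Travel time t = 20 km / 0.18 m/s = 2e+04/0.18 = 1.111e+05 s = 1.286 d.
First-order decay: C = 0.260·exp(−0.37·1.286) = 0.260·0.6214 = 0.1616 mg/L.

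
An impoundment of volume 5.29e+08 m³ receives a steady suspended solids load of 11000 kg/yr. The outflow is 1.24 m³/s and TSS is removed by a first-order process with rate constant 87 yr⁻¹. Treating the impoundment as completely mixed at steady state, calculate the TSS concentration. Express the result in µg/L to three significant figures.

Outflow Q = 1.24 m³/s × 3.156e+07 s/yr = 3.913e+07 m³/yr.
Steady-state CSTR mass balance: W = Q·C + k·V·C, so C = W/(Q + kV).
Q + kV = 3.913e+07 + 87·5.29e+08 = 4.606e+10 m³/yr.
C = 11000/4.606e+10 = 2.388e-07 kg/m³ = 0.0002388 mg/L = 0.2388 µg/L.

0.239 µg/L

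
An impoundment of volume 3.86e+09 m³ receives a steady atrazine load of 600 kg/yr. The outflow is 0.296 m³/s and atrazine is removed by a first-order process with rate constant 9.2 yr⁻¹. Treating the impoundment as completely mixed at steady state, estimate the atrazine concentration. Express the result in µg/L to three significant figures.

Outflow Q = 0.296 m³/s × 3.156e+07 s/yr = 9.341e+06 m³/yr.
Steady-state CSTR mass balance: W = Q·C + k·V·C, so C = W/(Q + kV).
Q + kV = 9.341e+06 + 9.2·3.86e+09 = 3.552e+10 m³/yr.
C = 600/3.552e+10 = 1.689e-08 kg/m³ = 1.689e-05 mg/L = 0.01689 µg/L.

0.0169 µg/L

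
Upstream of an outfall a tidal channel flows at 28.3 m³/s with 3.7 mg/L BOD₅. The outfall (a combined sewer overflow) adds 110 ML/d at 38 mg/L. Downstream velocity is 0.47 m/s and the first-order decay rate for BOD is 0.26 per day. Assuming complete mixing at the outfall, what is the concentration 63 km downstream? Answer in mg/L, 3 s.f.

3.46 mg/L

110 ML/d = 1.273 m³/s.
After complete mixing, C₀ = (1.273·38 + 28.3·3.7) / 29.57 = 5.177 mg/L.
Travel time t = 6.3e+04 m / 0.47 m/s = 1.34e+05 s = 1.551 d.
C = 5.177·exp(−0.26·1.551) = 5.177·0.6681 = 3.458 mg/L.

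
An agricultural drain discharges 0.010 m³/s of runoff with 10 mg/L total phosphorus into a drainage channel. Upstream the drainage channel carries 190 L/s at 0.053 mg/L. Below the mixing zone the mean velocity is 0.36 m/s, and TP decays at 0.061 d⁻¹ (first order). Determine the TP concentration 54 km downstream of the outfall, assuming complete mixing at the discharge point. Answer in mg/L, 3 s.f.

190 L/s = 0.19 m³/s.
After complete mixing, C₀ = (0.01·10 + 0.19·0.053) / 0.2 = 0.5504 mg/L.
Travel time t = 5.4e+04 m / 0.36 m/s = 1.5e+05 s = 1.736 d.
C = 0.5504·exp(−0.061·1.736) = 0.5504·0.8995 = 0.495 mg/L.

0.495 mg/L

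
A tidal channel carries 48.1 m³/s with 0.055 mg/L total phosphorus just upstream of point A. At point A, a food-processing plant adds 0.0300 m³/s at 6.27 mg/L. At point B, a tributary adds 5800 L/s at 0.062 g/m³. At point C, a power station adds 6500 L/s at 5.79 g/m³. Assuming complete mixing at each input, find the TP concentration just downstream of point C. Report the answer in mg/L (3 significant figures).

0.676 mg/L

After input A: C = (48.1·0.055 + 0.03·6.27) / 48.13 = 0.05887 mg/L.
5800 L/s = 5.8 m³/s.
After input B: C = (48.13·0.05887 + 5.8·0.062) / 53.93 = 0.05921 mg/L.
6500 L/s = 6.5 m³/s.
After input C: C = (53.93·0.05921 + 6.5·5.79) / 60.43 = 0.6756 mg/L.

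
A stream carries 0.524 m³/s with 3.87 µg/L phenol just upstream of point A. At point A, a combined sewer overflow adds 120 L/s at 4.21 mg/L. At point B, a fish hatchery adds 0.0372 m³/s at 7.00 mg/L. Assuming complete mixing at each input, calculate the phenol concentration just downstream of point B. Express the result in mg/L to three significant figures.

3.87 µg/L = 0.00387 mg/L.
120 L/s = 0.12 m³/s.
After input A: C = (0.524·0.00387 + 0.12·4.21) / 0.644 = 0.7876 mg/L.
After input B: C = (0.644·0.7876 + 0.0372·7) / 0.6812 = 1.127 mg/L.

1.13 mg/L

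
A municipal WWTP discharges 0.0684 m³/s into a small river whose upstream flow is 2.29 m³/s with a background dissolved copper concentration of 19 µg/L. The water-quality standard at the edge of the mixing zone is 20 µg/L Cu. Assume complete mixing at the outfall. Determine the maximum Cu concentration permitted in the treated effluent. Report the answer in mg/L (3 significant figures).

19 µg/L = 0.019 mg/L.
20 µg/L = 0.02 mg/L.
Mass balance: 0.02·2.358 = 0.0684·Cₑ + 2.29·0.019.
Cₑ = (0.04717 − 0.04351) / 0.0684 = 0.05348 mg/L.

0.0535 mg/L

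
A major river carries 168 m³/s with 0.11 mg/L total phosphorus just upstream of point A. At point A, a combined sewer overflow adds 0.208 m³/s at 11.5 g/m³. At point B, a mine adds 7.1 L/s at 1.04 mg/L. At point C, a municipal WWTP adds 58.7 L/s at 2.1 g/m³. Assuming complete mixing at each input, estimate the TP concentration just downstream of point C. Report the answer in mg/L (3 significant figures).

0.125 mg/L

After input A: C = (168·0.11 + 0.208·11.5) / 168.2 = 0.1241 mg/L.
7.1 L/s = 0.0071 m³/s.
After input B: C = (168.2·0.1241 + 0.0071·1.04) / 168.2 = 0.1241 mg/L.
58.7 L/s = 0.0587 m³/s.
After input C: C = (168.2·0.1241 + 0.0587·2.1) / 168.3 = 0.1248 mg/L.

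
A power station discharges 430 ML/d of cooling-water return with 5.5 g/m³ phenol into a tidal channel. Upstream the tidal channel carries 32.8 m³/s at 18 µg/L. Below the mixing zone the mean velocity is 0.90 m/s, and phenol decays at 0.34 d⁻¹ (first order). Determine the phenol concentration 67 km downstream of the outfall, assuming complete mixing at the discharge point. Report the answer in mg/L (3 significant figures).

430 ML/d = 4.977 m³/s.
18 µg/L = 0.018 mg/L.
After complete mixing, C₀ = (4.977·5.5 + 32.8·0.018) / 37.78 = 0.7402 mg/L.
Travel time t = 6.7e+04 m / 0.90 m/s = 7.444e+04 s = 0.8616 d.
C = 0.7402·exp(−0.34·0.8616) = 0.7402·0.7461 = 0.5522 mg/L.

0.552 mg/L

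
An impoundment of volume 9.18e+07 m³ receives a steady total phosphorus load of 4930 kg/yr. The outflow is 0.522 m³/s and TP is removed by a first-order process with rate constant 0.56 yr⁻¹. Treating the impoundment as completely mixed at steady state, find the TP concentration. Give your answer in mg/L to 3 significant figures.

Outflow Q = 0.522 m³/s × 3.156e+07 s/yr = 1.647e+07 m³/yr.
Steady-state CSTR mass balance: W = Q·C + k·V·C, so C = W/(Q + kV).
Q + kV = 1.647e+07 + 0.56·9.18e+07 = 6.788e+07 m³/yr.
C = 4930/6.788e+07 = 7.263e-05 kg/m³ = 0.07263 mg/L.

0.0726 mg/L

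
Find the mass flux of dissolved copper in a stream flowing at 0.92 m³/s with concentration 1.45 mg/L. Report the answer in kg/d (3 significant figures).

Mass flux = Q·C = 0.92 m³/s × 1.45 g/m³ = 1.334 g/s.
= 1.334 g/s × 86.4 = 115.3 kg/d.

115 kg/d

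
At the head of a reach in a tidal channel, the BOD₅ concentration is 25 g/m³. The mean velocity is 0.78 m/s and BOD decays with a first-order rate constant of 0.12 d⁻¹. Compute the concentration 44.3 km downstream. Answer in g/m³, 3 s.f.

23.1 g/m³

Travel time t = 44.3 km / 0.78 m/s = 4.43e+04/0.78 = 5.679e+04 s = 0.6573 d.
First-order decay: C = 25·exp(−0.12·0.6573) = 25·0.9241 = 23.1 g/m³.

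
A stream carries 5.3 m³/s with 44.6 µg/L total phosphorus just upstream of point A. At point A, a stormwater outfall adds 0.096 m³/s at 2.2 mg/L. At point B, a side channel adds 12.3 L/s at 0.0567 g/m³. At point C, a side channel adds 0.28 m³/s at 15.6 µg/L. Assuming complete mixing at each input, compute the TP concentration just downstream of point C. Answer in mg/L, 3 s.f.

44.6 µg/L = 0.0446 mg/L.
After input A: C = (5.3·0.0446 + 0.096·2.2) / 5.396 = 0.08295 mg/L.
12.3 L/s = 0.0123 m³/s.
After input B: C = (5.396·0.08295 + 0.0123·0.0567) / 5.408 = 0.08289 mg/L.
15.6 µg/L = 0.0156 mg/L.
After input C: C = (5.408·0.08289 + 0.28·0.0156) / 5.688 = 0.07957 mg/L.

0.0796 mg/L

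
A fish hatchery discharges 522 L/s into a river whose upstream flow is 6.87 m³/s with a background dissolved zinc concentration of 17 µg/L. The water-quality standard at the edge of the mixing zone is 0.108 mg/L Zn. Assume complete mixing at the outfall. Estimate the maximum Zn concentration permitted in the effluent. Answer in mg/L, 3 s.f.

1.31 mg/L

522 L/s = 0.522 m³/s.
17 µg/L = 0.017 mg/L.
Mass balance: 0.108·7.392 = 0.522·Cₑ + 6.87·0.017.
Cₑ = (0.7983 − 0.1168) / 0.522 = 1.306 mg/L.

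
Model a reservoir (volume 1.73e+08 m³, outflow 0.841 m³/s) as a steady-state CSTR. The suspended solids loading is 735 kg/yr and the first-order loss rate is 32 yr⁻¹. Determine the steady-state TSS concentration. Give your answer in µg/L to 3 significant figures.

Outflow Q = 0.841 m³/s × 3.156e+07 s/yr = 2.654e+07 m³/yr.
Steady-state CSTR mass balance: W = Q·C + k·V·C, so C = W/(Q + kV).
Q + kV = 2.654e+07 + 32·1.73e+08 = 5.563e+09 m³/yr.
C = 735/5.563e+09 = 1.321e-07 kg/m³ = 0.0001321 mg/L = 0.1321 µg/L.

0.132 µg/L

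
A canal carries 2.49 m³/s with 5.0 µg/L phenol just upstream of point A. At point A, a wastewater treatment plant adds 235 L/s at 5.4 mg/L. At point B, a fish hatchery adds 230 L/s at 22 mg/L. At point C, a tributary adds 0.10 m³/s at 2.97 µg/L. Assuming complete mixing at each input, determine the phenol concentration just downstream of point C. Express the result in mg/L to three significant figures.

2.08 mg/L

5.0 µg/L = 0.005 mg/L.
235 L/s = 0.235 m³/s.
After input A: C = (2.49·0.005 + 0.235·5.4) / 2.725 = 0.4703 mg/L.
230 L/s = 0.23 m³/s.
After input B: C = (2.725·0.4703 + 0.23·22) / 2.955 = 2.146 mg/L.
2.97 µg/L = 0.00297 mg/L.
After input C: C = (2.955·2.146 + 0.1·0.00297) / 3.055 = 2.076 mg/L.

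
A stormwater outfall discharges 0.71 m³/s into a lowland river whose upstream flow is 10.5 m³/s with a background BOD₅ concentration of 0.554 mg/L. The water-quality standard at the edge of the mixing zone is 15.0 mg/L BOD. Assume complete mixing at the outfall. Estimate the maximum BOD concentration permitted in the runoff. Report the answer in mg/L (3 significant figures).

Mass balance: 15·11.21 = 0.71·Cₑ + 10.5·0.554.
Cₑ = (168.2 − 5.817) / 0.71 = 228.6 mg/L.

229 mg/L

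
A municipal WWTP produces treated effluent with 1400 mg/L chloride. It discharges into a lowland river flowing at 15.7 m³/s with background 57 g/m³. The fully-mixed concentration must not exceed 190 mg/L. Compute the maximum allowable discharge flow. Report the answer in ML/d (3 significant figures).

149 ML/d

Mass balance at complete mixing: C_std·(Q_w + Q_r) = Q_w·C_e + Q_r·C_b.
Rearranging, Q_w = Q_r·(C_std − C_b)/(C_e − C_std) = 15.7·(190 − 57) / (1400 − 190) = 1.726 m³/s.
= 149.1 ML/d.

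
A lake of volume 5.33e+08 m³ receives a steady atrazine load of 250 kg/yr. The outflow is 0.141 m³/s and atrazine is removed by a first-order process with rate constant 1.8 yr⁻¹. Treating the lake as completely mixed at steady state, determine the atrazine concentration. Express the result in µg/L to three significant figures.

0.259 µg/L

Outflow Q = 0.141 m³/s × 3.156e+07 s/yr = 4.45e+06 m³/yr.
Steady-state CSTR mass balance: W = Q·C + k·V·C, so C = W/(Q + kV).
Q + kV = 4.45e+06 + 1.8·5.33e+08 = 9.638e+08 m³/yr.
C = 250/9.638e+08 = 2.594e-07 kg/m³ = 0.0002594 mg/L = 0.2594 µg/L.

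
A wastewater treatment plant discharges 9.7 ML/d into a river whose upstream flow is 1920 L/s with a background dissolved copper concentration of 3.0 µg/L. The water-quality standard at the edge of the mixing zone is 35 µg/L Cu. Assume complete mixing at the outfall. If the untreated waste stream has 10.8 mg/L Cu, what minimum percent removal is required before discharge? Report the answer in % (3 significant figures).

94.6 %

9.7 ML/d = 0.1123 m³/s.
1920 L/s = 1.92 m³/s.
3.0 µg/L = 0.003 mg/L.
35 µg/L = 0.035 mg/L.
Mass balance: 0.035·2.032 = 0.1123·Cₑ + 1.92·0.003.
Cₑ = (0.07113 − 0.00576) / 0.1123 = 0.5823 mg/L.
Required removal = 1 − 0.5823/10.8 = 94.61 %.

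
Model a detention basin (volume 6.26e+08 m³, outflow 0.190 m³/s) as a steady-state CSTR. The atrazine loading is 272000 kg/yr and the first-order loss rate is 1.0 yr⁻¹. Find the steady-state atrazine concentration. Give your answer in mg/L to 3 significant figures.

0.430 mg/L

Outflow Q = 0.190 m³/s × 3.156e+07 s/yr = 5.996e+06 m³/yr.
Steady-state CSTR mass balance: W = Q·C + k·V·C, so C = W/(Q + kV).
Q + kV = 5.996e+06 + 1.0·6.26e+08 = 6.32e+08 m³/yr.
C = 272000/6.32e+08 = 0.0004304 kg/m³ = 0.4304 mg/L.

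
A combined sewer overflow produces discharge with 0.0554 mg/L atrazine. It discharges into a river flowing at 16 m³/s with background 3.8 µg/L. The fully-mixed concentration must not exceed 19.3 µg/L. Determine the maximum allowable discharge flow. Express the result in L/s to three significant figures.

3.8 µg/L = 0.0038 mg/L.
19.3 µg/L = 0.0193 mg/L.
Mass balance at complete mixing: C_std·(Q_w + Q_r) = Q_w·C_e + Q_r·C_b.
Rearranging, Q_w = Q_r·(C_std − C_b)/(C_e − C_std) = 16·(0.0193 − 0.0038) / (0.0554 − 0.0193) = 6.87 m³/s.
= 6870 L/s.

6870 L/s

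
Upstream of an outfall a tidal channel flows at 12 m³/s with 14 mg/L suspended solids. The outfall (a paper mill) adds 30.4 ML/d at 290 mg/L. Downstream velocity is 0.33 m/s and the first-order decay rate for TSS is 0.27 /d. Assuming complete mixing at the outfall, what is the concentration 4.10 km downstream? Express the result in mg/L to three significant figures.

21.0 mg/L

30.4 ML/d = 0.3519 m³/s.
After complete mixing, C₀ = (0.3519·290 + 12·14) / 12.35 = 21.86 mg/L.
Travel time t = 4100 m / 0.33 m/s = 1.242e+04 s = 0.1438 d.
C = 21.86·exp(−0.27·0.1438) = 21.86·0.9619 = 21.03 mg/L.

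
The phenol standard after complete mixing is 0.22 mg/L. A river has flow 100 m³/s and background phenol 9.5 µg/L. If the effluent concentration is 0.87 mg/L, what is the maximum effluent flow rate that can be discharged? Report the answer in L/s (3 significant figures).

32400 L/s

9.5 µg/L = 0.0095 mg/L.
Mass balance at complete mixing: C_std·(Q_w + Q_r) = Q_w·C_e + Q_r·C_b.
Rearranging, Q_w = Q_r·(C_std − C_b)/(C_e − C_std) = 100·(0.22 − 0.0095) / (0.87 − 0.22) = 32.38 m³/s.
= 3.238e+04 L/s.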